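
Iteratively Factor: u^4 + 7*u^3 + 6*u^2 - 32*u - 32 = (u + 4)*(u^3 + 3*u^2 - 6*u - 8) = (u - 2)*(u + 4)*(u^2 + 5*u + 4) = (u - 2)*(u + 1)*(u + 4)*(u + 4)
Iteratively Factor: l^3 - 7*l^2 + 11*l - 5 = (l - 1)*(l^2 - 6*l + 5) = (l - 5)*(l - 1)*(l - 1)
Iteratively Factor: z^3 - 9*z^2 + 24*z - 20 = (z - 5)*(z^2 - 4*z + 4) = (z - 5)*(z - 2)*(z - 2)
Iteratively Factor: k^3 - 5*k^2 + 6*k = (k)*(k^2 - 5*k + 6) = k*(k - 2)*(k - 3)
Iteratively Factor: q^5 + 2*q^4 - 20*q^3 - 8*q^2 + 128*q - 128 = (q + 4)*(q^4 - 2*q^3 - 12*q^2 + 40*q - 32) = (q - 2)*(q + 4)*(q^3 - 12*q + 16) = (q - 2)^2*(q + 4)*(q^2 + 2*q - 8) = (q - 2)^3*(q + 4)*(q + 4)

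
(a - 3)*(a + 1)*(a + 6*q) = a^3 + 6*a^2*q - 2*a^2 - 12*a*q - 3*a - 18*q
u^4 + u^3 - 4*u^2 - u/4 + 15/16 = (u - 3/2)*(u - 1/2)*(u + 1/2)*(u + 5/2)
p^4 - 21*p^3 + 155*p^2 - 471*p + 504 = (p - 8)*(p - 7)*(p - 3)^2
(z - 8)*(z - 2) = z^2 - 10*z + 16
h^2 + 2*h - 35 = (h - 5)*(h + 7)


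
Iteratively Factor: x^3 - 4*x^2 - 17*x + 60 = (x + 4)*(x^2 - 8*x + 15) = (x - 5)*(x + 4)*(x - 3)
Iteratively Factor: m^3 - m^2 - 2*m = (m - 2)*(m^2 + m) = m*(m - 2)*(m + 1)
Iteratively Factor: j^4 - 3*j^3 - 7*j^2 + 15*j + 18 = (j + 2)*(j^3 - 5*j^2 + 3*j + 9) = (j - 3)*(j + 2)*(j^2 - 2*j - 3) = (j - 3)*(j + 1)*(j + 2)*(j - 3)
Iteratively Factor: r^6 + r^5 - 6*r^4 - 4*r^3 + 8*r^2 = (r + 2)*(r^5 - r^4 - 4*r^3 + 4*r^2) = (r - 2)*(r + 2)*(r^4 + r^3 - 2*r^2) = r*(r - 2)*(r + 2)*(r^3 + r^2 - 2*r) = r*(r - 2)*(r + 2)^2*(r^2 - r) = r^2*(r - 2)*(r + 2)^2*(r - 1)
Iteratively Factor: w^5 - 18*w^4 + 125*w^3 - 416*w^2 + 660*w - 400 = (w - 5)*(w^4 - 13*w^3 + 60*w^2 - 116*w + 80) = (w - 5)^2*(w^3 - 8*w^2 + 20*w - 16) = (w - 5)^2*(w - 2)*(w^2 - 6*w + 8) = (w - 5)^2*(w - 4)*(w - 2)*(w - 2)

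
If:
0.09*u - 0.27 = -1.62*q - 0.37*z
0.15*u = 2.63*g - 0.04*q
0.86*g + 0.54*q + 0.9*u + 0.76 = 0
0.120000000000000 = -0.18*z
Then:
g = -0.05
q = 0.38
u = -1.02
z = -0.67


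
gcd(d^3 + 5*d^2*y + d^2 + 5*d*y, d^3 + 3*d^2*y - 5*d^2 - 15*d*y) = d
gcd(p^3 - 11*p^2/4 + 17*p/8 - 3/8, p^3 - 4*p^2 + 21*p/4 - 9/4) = p^2 - 5*p/2 + 3/2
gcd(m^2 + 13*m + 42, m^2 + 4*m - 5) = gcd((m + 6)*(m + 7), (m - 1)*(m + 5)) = 1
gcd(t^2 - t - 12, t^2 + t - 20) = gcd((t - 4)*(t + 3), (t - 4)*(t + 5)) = t - 4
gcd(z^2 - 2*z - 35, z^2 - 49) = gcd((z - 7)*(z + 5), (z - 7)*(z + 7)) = z - 7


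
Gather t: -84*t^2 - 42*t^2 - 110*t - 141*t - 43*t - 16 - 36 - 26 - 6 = -126*t^2 - 294*t - 84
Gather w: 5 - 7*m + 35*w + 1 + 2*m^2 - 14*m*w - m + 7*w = 2*m^2 - 8*m + w*(42 - 14*m) + 6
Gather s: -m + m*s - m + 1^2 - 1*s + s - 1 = m*s - 2*m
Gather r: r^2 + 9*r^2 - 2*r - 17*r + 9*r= 10*r^2 - 10*r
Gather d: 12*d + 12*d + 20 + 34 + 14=24*d + 68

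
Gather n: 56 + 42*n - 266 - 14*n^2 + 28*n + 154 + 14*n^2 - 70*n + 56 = 0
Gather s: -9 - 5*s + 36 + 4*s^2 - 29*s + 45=4*s^2 - 34*s + 72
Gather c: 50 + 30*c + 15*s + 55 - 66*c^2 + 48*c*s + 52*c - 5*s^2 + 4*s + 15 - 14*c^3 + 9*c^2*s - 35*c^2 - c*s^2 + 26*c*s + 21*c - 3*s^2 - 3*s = -14*c^3 + c^2*(9*s - 101) + c*(-s^2 + 74*s + 103) - 8*s^2 + 16*s + 120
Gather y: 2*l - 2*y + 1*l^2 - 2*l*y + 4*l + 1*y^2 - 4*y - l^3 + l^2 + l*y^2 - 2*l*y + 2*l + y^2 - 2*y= -l^3 + 2*l^2 + 8*l + y^2*(l + 2) + y*(-4*l - 8)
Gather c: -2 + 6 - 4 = 0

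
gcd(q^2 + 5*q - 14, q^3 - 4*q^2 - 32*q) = 1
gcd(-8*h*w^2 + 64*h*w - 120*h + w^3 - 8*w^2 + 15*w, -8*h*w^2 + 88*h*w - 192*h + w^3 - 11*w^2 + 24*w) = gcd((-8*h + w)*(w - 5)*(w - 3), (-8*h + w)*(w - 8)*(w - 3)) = -8*h*w + 24*h + w^2 - 3*w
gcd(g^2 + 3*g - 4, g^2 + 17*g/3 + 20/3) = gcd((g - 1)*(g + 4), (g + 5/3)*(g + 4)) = g + 4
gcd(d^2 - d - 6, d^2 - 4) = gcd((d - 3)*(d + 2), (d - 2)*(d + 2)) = d + 2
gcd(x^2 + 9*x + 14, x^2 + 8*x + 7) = x + 7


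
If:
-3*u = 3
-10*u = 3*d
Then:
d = 10/3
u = -1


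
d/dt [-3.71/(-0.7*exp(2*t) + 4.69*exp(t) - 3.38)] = (17.3999 - 5.194*exp(t))*exp(t)/(0.7*exp(2*t) - 4.69*exp(t) + 3.38)^2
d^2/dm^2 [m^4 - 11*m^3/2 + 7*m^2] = 12*m^2 - 33*m + 14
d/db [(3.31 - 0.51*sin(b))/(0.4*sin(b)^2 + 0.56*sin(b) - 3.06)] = (0.204*sin(b)^2 - 2.648*sin(b) - 0.293)*cos(b)/(0.16*sin(b)^4 + 0.448*sin(b)^3 - 2.1344*sin(b)^2 - 3.4272*sin(b) + 9.3636)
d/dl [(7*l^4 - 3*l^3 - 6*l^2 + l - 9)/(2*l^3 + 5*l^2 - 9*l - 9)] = 2*(7*l^6 + 35*l^5 - 96*l^4 - 101*l^3 + 92*l^2 + 99*l - 45)/(4*l^6 + 20*l^5 - 11*l^4 - 126*l^3 - 9*l^2 + 162*l + 81)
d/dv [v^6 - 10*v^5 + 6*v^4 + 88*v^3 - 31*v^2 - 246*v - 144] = 6*v^5 - 50*v^4 + 24*v^3 + 264*v^2 - 62*v - 246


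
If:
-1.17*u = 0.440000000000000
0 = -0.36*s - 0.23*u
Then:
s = 0.24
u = -0.38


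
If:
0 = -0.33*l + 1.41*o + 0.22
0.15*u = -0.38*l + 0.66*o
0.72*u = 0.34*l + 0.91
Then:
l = -0.99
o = -0.39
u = 0.80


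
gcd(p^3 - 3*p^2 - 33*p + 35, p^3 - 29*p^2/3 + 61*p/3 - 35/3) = p^2 - 8*p + 7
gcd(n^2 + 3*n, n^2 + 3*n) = n^2 + 3*n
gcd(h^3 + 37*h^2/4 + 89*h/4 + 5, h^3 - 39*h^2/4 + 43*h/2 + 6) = h + 1/4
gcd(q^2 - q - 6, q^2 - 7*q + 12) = q - 3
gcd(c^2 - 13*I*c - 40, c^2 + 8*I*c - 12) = 1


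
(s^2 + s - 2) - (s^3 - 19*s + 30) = -s^3 + s^2 + 20*s - 32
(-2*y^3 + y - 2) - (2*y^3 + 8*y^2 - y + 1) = -4*y^3 - 8*y^2 + 2*y - 3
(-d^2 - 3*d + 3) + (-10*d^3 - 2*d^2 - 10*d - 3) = -10*d^3 - 3*d^2 - 13*d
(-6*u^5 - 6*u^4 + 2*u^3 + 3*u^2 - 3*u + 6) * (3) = -18*u^5 - 18*u^4 + 6*u^3 + 9*u^2 - 9*u + 18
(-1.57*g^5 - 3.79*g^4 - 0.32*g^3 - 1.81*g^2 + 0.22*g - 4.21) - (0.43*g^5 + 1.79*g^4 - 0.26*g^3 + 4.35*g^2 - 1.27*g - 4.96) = -2.0*g^5 - 5.58*g^4 - 0.06*g^3 - 6.16*g^2 + 1.49*g + 0.75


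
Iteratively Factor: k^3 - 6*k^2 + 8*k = (k)*(k^2 - 6*k + 8) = k*(k - 4)*(k - 2)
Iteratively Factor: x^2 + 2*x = (x + 2)*(x)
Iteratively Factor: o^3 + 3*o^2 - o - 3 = (o + 1)*(o^2 + 2*o - 3) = (o + 1)*(o + 3)*(o - 1)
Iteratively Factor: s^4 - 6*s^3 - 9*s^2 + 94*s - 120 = (s + 4)*(s^3 - 10*s^2 + 31*s - 30) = (s - 2)*(s + 4)*(s^2 - 8*s + 15) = (s - 5)*(s - 2)*(s + 4)*(s - 3)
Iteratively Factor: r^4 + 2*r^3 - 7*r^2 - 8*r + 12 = (r + 2)*(r^3 - 7*r + 6) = (r - 2)*(r + 2)*(r^2 + 2*r - 3) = (r - 2)*(r - 1)*(r + 2)*(r + 3)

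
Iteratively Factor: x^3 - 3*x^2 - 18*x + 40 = (x - 2)*(x^2 - x - 20) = (x - 2)*(x + 4)*(x - 5)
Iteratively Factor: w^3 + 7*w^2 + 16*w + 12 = (w + 2)*(w^2 + 5*w + 6) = (w + 2)*(w + 3)*(w + 2)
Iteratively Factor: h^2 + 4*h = (h + 4)*(h)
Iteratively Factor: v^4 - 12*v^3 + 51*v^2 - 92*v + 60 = (v - 2)*(v^3 - 10*v^2 + 31*v - 30) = (v - 5)*(v - 2)*(v^2 - 5*v + 6) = (v - 5)*(v - 2)^2*(v - 3)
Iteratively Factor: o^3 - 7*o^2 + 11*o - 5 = (o - 1)*(o^2 - 6*o + 5) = (o - 1)^2*(o - 5)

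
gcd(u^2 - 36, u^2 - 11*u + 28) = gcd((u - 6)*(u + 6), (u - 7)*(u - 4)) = 1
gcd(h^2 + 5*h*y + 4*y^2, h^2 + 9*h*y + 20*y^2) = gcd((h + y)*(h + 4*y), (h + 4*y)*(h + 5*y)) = h + 4*y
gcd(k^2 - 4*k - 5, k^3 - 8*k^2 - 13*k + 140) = k - 5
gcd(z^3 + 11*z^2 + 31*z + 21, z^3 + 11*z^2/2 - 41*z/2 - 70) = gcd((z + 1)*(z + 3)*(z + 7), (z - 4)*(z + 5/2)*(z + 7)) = z + 7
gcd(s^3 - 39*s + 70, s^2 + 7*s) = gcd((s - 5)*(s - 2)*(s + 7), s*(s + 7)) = s + 7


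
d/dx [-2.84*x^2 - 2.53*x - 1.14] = -5.68*x - 2.53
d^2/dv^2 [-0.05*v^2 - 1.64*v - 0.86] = -0.100000000000000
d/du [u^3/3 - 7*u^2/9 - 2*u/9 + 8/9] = u^2 - 14*u/9 - 2/9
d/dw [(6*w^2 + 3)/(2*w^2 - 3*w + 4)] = 9*(-2*w^2 + 4*w + 1)/(4*w^4 - 12*w^3 + 25*w^2 - 24*w + 16)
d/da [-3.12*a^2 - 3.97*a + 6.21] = -6.24*a - 3.97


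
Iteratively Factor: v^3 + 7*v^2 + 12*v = (v + 4)*(v^2 + 3*v) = (v + 3)*(v + 4)*(v)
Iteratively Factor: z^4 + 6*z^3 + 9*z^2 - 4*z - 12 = (z + 2)*(z^3 + 4*z^2 + z - 6) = (z - 1)*(z + 2)*(z^2 + 5*z + 6) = (z - 1)*(z + 2)*(z + 3)*(z + 2)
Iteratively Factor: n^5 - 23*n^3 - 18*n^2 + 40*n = (n - 1)*(n^4 + n^3 - 22*n^2 - 40*n) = (n - 5)*(n - 1)*(n^3 + 6*n^2 + 8*n) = (n - 5)*(n - 1)*(n + 2)*(n^2 + 4*n) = (n - 5)*(n - 1)*(n + 2)*(n + 4)*(n)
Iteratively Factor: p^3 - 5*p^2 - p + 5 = (p + 1)*(p^2 - 6*p + 5) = (p - 5)*(p + 1)*(p - 1)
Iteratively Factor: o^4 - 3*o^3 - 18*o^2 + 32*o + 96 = (o + 2)*(o^3 - 5*o^2 - 8*o + 48) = (o - 4)*(o + 2)*(o^2 - o - 12) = (o - 4)^2*(o + 2)*(o + 3)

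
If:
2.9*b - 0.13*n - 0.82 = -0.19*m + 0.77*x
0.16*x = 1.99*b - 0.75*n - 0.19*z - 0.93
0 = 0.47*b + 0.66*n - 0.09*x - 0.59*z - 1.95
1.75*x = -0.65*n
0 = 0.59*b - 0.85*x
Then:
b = 0.09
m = 3.15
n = -0.16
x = 0.06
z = -3.42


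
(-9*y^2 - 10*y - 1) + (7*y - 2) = -9*y^2 - 3*y - 3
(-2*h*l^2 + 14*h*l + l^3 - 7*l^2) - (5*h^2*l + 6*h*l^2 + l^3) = -5*h^2*l - 8*h*l^2 + 14*h*l - 7*l^2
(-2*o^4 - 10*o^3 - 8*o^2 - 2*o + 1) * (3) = -6*o^4 - 30*o^3 - 24*o^2 - 6*o + 3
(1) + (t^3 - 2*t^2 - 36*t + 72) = t^3 - 2*t^2 - 36*t + 73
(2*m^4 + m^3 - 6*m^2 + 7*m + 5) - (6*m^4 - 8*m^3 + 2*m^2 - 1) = -4*m^4 + 9*m^3 - 8*m^2 + 7*m + 6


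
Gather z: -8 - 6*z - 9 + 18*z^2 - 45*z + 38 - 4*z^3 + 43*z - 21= -4*z^3 + 18*z^2 - 8*z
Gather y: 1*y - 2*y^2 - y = -2*y^2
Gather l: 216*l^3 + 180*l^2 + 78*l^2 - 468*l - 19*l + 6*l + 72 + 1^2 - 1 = 216*l^3 + 258*l^2 - 481*l + 72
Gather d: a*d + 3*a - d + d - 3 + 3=a*d + 3*a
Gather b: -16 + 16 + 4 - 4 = 0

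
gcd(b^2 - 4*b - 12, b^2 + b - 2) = b + 2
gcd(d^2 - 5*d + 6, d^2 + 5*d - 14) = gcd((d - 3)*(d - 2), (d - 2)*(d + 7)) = d - 2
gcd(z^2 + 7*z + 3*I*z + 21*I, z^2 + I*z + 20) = 1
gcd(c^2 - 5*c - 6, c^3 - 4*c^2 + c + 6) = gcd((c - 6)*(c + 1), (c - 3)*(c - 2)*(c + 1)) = c + 1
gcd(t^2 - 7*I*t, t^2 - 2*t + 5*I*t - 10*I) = 1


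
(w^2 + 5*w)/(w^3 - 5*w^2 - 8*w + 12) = w*(w + 5)/(w^3 - 5*w^2 - 8*w + 12)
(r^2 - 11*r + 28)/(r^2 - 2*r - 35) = (r - 4)/(r + 5)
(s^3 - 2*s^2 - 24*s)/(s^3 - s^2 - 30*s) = (s + 4)/(s + 5)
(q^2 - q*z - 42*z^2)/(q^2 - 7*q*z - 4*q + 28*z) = (q + 6*z)/(q - 4)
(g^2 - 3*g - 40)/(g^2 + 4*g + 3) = (g^2 - 3*g - 40)/(g^2 + 4*g + 3)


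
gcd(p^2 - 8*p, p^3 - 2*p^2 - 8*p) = p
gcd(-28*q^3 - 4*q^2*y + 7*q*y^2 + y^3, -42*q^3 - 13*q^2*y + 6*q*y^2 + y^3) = 14*q^2 + 9*q*y + y^2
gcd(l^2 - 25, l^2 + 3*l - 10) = l + 5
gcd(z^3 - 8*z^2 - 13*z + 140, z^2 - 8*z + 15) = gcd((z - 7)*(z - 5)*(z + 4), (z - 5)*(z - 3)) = z - 5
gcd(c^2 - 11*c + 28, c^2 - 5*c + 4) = c - 4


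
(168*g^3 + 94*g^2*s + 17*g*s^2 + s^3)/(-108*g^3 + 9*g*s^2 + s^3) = (28*g^2 + 11*g*s + s^2)/(-18*g^2 + 3*g*s + s^2)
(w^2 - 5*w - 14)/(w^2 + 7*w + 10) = (w - 7)/(w + 5)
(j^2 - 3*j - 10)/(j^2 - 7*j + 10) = (j + 2)/(j - 2)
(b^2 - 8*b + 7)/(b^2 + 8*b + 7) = (b^2 - 8*b + 7)/(b^2 + 8*b + 7)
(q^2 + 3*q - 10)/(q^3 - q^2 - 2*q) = (q + 5)/(q*(q + 1))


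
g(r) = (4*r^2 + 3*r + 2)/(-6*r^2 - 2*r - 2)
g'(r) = (8*r + 3)/(-6*r^2 - 2*r - 2) + (12*r + 2)*(4*r^2 + 3*r + 2)/(-6*r^2 - 2*r - 2)^2 = (5*r^2 + 4*r - 1)/(2*(9*r^4 + 6*r^3 + 7*r^2 + 2*r + 1))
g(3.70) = -0.74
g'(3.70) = 0.02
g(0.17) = -1.04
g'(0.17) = -0.06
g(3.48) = -0.75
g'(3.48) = 0.02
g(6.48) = -0.71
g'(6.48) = 0.01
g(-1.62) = -0.53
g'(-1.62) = 0.05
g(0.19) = -1.05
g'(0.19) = -0.02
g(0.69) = -0.96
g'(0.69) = 0.21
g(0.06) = -1.02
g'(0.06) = -0.32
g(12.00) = -0.69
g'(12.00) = 0.00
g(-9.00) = -0.64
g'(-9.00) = 0.00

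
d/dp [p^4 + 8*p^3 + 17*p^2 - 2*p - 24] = 4*p^3 + 24*p^2 + 34*p - 2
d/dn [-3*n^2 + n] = 1 - 6*n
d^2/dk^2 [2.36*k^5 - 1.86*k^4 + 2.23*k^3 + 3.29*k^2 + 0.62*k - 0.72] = 47.2*k^3 - 22.32*k^2 + 13.38*k + 6.58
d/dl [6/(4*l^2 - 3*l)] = 6*(3 - 8*l)/(l^2*(4*l - 3)^2)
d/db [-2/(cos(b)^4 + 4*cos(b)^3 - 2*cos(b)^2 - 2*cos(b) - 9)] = 4*(2*sin(b)^2*cos(b) + 6*sin(b)^2 - 5)*sin(b)/(sin(b)^4 + cos(b) + cos(3*b) - 10)^2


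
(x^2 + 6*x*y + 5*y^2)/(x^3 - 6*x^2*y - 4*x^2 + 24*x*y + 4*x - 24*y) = (x^2 + 6*x*y + 5*y^2)/(x^3 - 6*x^2*y - 4*x^2 + 24*x*y + 4*x - 24*y)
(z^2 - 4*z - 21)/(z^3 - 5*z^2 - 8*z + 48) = (z - 7)/(z^2 - 8*z + 16)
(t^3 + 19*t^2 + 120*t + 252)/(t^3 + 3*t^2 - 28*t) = (t^2 + 12*t + 36)/(t*(t - 4))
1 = 1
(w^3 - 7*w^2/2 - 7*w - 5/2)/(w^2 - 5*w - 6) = (2*w^2 - 9*w - 5)/(2*(w - 6))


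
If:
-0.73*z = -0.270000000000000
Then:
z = 0.37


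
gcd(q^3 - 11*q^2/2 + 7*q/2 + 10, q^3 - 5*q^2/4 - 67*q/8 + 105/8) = q - 5/2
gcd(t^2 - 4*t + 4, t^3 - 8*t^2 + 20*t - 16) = t^2 - 4*t + 4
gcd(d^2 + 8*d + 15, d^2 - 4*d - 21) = d + 3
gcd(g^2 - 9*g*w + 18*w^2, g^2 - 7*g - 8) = 1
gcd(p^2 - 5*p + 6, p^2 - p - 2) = p - 2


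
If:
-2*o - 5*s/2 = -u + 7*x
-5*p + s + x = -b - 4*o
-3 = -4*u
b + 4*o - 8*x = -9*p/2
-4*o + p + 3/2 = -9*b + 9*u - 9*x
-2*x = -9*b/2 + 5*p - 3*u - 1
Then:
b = 1321/7410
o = 189451/177840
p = 10679/22230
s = -127273/44460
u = 3/4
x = 1411/1710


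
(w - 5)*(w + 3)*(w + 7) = w^3 + 5*w^2 - 29*w - 105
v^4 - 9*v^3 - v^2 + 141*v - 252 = (v - 7)*(v - 3)^2*(v + 4)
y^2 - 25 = (y - 5)*(y + 5)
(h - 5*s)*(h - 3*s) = h^2 - 8*h*s + 15*s^2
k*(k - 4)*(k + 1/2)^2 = k^4 - 3*k^3 - 15*k^2/4 - k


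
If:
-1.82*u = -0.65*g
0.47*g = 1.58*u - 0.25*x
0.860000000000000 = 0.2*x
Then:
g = 11.40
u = 4.07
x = 4.30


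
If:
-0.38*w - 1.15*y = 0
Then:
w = -3.02631578947368*y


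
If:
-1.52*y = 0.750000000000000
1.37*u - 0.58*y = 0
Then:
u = -0.21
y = -0.49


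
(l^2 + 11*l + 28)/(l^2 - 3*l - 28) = (l + 7)/(l - 7)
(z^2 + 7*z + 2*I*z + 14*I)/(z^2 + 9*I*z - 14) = (z + 7)/(z + 7*I)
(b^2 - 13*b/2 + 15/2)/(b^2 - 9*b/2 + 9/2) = (b - 5)/(b - 3)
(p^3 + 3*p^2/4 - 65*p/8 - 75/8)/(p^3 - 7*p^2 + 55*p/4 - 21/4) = (8*p^2 + 30*p + 25)/(2*(4*p^2 - 16*p + 7))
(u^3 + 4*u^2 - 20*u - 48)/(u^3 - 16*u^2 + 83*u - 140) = (u^2 + 8*u + 12)/(u^2 - 12*u + 35)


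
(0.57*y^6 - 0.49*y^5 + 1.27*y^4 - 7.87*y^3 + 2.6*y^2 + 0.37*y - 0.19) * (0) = 0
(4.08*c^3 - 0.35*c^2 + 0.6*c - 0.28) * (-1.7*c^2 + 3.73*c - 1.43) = -6.936*c^5 + 15.8134*c^4 - 8.1599*c^3 + 3.2145*c^2 - 1.9024*c + 0.4004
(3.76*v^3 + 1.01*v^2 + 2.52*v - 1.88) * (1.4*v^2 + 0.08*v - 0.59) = 5.264*v^5 + 1.7148*v^4 + 1.3904*v^3 - 3.0263*v^2 - 1.6372*v + 1.1092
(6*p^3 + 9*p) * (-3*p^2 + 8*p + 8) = -18*p^5 + 48*p^4 + 21*p^3 + 72*p^2 + 72*p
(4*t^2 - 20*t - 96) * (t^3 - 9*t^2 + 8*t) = 4*t^5 - 56*t^4 + 116*t^3 + 704*t^2 - 768*t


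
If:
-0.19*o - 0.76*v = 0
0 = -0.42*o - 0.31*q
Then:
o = -4.0*v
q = 5.41935483870968*v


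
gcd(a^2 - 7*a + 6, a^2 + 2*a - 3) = a - 1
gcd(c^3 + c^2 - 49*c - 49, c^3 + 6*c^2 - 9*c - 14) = c^2 + 8*c + 7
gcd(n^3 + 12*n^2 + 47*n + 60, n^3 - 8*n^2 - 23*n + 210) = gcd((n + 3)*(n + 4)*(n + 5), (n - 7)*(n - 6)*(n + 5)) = n + 5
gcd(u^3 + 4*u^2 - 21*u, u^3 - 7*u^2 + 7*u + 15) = u - 3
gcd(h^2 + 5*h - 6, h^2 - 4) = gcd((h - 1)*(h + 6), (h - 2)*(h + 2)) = 1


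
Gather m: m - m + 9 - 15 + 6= 0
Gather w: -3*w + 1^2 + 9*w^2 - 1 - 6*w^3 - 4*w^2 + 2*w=-6*w^3 + 5*w^2 - w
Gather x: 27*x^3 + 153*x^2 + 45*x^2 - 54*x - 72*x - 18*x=27*x^3 + 198*x^2 - 144*x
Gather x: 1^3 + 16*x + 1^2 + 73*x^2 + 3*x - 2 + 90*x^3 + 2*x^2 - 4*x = 90*x^3 + 75*x^2 + 15*x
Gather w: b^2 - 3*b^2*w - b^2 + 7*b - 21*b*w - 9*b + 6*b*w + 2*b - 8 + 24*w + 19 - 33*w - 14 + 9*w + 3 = w*(-3*b^2 - 15*b)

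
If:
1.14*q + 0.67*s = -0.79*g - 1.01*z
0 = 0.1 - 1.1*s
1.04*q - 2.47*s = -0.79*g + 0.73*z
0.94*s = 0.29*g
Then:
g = 0.29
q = -0.12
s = 0.09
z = -0.16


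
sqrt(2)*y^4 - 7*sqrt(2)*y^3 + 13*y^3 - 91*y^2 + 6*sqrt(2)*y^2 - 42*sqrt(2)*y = y*(y - 7)*(y + 6*sqrt(2))*(sqrt(2)*y + 1)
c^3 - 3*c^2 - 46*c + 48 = (c - 8)*(c - 1)*(c + 6)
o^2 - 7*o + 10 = (o - 5)*(o - 2)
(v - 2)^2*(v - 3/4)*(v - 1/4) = v^4 - 5*v^3 + 131*v^2/16 - 19*v/4 + 3/4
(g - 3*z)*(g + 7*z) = g^2 + 4*g*z - 21*z^2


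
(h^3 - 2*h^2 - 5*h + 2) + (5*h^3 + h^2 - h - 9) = 6*h^3 - h^2 - 6*h - 7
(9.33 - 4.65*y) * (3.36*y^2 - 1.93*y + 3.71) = -15.624*y^3 + 40.3233*y^2 - 35.2584*y + 34.6143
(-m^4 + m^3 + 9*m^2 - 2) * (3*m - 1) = -3*m^5 + 4*m^4 + 26*m^3 - 9*m^2 - 6*m + 2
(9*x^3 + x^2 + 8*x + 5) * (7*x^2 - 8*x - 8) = 63*x^5 - 65*x^4 - 24*x^3 - 37*x^2 - 104*x - 40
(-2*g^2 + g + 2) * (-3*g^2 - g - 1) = 6*g^4 - g^3 - 5*g^2 - 3*g - 2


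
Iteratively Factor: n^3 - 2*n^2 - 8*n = (n + 2)*(n^2 - 4*n) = n*(n + 2)*(n - 4)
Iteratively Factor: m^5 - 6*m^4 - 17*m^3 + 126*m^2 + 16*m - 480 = (m + 4)*(m^4 - 10*m^3 + 23*m^2 + 34*m - 120) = (m - 5)*(m + 4)*(m^3 - 5*m^2 - 2*m + 24) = (m - 5)*(m - 4)*(m + 4)*(m^2 - m - 6) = (m - 5)*(m - 4)*(m + 2)*(m + 4)*(m - 3)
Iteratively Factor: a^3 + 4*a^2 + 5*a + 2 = (a + 2)*(a^2 + 2*a + 1) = (a + 1)*(a + 2)*(a + 1)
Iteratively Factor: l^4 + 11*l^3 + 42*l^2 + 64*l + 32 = (l + 4)*(l^3 + 7*l^2 + 14*l + 8) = (l + 4)^2*(l^2 + 3*l + 2) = (l + 2)*(l + 4)^2*(l + 1)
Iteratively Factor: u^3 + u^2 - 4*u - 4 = (u + 1)*(u^2 - 4) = (u + 1)*(u + 2)*(u - 2)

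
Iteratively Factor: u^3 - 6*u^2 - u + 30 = (u - 5)*(u^2 - u - 6) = (u - 5)*(u + 2)*(u - 3)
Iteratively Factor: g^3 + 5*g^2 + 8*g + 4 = (g + 2)*(g^2 + 3*g + 2) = (g + 2)^2*(g + 1)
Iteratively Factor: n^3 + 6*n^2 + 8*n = (n + 4)*(n^2 + 2*n) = (n + 2)*(n + 4)*(n)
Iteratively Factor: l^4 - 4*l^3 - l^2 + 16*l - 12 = (l - 1)*(l^3 - 3*l^2 - 4*l + 12) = (l - 2)*(l - 1)*(l^2 - l - 6) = (l - 2)*(l - 1)*(l + 2)*(l - 3)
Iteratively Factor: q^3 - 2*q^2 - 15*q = (q - 5)*(q^2 + 3*q) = (q - 5)*(q + 3)*(q)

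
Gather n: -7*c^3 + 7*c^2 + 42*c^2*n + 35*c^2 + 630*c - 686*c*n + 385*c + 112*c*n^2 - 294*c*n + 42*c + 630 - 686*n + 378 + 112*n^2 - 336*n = -7*c^3 + 42*c^2 + 1057*c + n^2*(112*c + 112) + n*(42*c^2 - 980*c - 1022) + 1008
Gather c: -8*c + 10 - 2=8 - 8*c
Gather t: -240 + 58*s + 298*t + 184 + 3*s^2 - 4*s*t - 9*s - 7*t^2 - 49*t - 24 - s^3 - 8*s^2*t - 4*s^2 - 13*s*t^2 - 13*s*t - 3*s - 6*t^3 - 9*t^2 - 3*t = -s^3 - s^2 + 46*s - 6*t^3 + t^2*(-13*s - 16) + t*(-8*s^2 - 17*s + 246) - 80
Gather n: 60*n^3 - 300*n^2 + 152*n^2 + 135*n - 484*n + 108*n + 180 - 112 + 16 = 60*n^3 - 148*n^2 - 241*n + 84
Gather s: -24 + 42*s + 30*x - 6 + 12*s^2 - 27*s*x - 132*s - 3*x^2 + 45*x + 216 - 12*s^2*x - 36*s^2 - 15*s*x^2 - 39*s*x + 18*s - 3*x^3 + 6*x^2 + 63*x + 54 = s^2*(-12*x - 24) + s*(-15*x^2 - 66*x - 72) - 3*x^3 + 3*x^2 + 138*x + 240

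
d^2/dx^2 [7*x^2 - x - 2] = 14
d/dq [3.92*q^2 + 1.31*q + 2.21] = 7.84*q + 1.31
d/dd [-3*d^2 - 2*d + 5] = -6*d - 2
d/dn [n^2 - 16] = 2*n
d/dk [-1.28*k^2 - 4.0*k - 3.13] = -2.56*k - 4.0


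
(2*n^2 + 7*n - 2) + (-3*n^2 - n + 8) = -n^2 + 6*n + 6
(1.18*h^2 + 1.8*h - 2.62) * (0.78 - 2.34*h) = -2.7612*h^3 - 3.2916*h^2 + 7.5348*h - 2.0436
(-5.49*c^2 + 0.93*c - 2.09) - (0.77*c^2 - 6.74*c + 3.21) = -6.26*c^2 + 7.67*c - 5.3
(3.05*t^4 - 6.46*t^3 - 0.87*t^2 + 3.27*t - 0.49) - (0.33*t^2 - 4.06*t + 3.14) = 3.05*t^4 - 6.46*t^3 - 1.2*t^2 + 7.33*t - 3.63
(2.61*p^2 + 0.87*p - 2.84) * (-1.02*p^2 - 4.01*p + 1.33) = -2.6622*p^4 - 11.3535*p^3 + 2.8794*p^2 + 12.5455*p - 3.7772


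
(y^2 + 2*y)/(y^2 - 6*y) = (y + 2)/(y - 6)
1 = 1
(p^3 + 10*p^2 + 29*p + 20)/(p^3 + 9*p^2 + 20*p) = (p + 1)/p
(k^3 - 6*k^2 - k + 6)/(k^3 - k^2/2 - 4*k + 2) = 2*(k^3 - 6*k^2 - k + 6)/(2*k^3 - k^2 - 8*k + 4)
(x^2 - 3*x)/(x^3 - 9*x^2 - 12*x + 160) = x*(x - 3)/(x^3 - 9*x^2 - 12*x + 160)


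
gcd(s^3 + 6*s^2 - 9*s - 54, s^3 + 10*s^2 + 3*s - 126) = s^2 + 3*s - 18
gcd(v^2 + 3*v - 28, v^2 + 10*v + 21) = v + 7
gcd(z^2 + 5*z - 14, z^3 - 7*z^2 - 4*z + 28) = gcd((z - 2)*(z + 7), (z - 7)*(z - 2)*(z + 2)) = z - 2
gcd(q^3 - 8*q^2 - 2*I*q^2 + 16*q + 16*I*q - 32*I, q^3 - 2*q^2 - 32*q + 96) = q^2 - 8*q + 16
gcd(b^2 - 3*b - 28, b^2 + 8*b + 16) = b + 4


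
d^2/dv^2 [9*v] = 0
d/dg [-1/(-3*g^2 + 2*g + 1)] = 2*(1 - 3*g)/(-3*g^2 + 2*g + 1)^2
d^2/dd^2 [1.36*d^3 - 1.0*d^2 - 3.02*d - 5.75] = 8.16*d - 2.0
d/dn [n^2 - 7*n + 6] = 2*n - 7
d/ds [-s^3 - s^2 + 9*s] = -3*s^2 - 2*s + 9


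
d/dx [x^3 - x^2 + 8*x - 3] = 3*x^2 - 2*x + 8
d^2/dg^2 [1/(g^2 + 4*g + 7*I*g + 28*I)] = 2*(-g^2 - 4*g - 7*I*g + (2*g + 4 + 7*I)^2 - 28*I)/(g^2 + 4*g + 7*I*g + 28*I)^3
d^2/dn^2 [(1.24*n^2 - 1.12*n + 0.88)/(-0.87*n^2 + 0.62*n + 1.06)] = (0.357744*n^3 - 10.8576*n^2 + 9.045216*n - 6.558272)/(0.658503*n^6 - 1.407834*n^5 - 1.403658*n^4 + 3.192256*n^3 + 1.710204*n^2 - 2.089896*n - 1.191016)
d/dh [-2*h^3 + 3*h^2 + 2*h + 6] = -6*h^2 + 6*h + 2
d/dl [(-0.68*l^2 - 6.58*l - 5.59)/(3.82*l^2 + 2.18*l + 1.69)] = (23.6532*l^2 + 40.4092*l + 1.066)/(14.5924*l^4 + 16.6552*l^3 + 17.664*l^2 + 7.3684*l + 2.8561)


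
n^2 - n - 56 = (n - 8)*(n + 7)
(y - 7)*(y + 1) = y^2 - 6*y - 7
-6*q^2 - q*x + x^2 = (-3*q + x)*(2*q + x)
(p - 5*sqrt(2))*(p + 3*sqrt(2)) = p^2 - 2*sqrt(2)*p - 30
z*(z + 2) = z^2 + 2*z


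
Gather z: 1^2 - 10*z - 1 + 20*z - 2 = 10*z - 2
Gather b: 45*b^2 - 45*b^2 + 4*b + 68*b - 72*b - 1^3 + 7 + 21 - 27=0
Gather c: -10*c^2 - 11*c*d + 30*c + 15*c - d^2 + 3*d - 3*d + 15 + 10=-10*c^2 + c*(45 - 11*d) - d^2 + 25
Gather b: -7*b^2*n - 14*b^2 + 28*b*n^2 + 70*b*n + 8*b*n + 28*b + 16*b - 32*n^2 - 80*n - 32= b^2*(-7*n - 14) + b*(28*n^2 + 78*n + 44) - 32*n^2 - 80*n - 32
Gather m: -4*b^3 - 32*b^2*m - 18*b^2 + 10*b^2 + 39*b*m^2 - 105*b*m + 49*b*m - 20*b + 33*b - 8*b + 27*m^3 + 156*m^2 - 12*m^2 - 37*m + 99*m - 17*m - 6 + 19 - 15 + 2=-4*b^3 - 8*b^2 + 5*b + 27*m^3 + m^2*(39*b + 144) + m*(-32*b^2 - 56*b + 45)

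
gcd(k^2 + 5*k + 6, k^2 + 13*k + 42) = 1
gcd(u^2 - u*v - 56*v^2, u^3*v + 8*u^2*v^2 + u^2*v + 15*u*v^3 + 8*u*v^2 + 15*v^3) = 1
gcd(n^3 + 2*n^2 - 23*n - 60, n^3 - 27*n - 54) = n + 3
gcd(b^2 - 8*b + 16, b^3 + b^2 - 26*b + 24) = b - 4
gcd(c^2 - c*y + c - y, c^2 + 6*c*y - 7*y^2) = -c + y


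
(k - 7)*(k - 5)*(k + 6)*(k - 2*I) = k^4 - 6*k^3 - 2*I*k^3 - 37*k^2 + 12*I*k^2 + 210*k + 74*I*k - 420*I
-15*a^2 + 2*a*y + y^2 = (-3*a + y)*(5*a + y)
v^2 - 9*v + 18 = (v - 6)*(v - 3)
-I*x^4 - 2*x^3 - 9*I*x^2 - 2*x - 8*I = (x - 4*I)*(x - I)*(x + 2*I)*(-I*x + 1)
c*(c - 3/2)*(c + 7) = c^3 + 11*c^2/2 - 21*c/2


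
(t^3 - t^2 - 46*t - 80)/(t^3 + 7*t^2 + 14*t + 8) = (t^2 - 3*t - 40)/(t^2 + 5*t + 4)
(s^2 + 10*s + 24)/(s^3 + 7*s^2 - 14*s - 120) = (s + 4)/(s^2 + s - 20)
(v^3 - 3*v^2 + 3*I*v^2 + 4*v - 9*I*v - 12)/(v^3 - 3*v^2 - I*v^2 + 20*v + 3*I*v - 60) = (v - I)/(v - 5*I)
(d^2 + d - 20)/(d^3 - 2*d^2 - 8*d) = (d + 5)/(d*(d + 2))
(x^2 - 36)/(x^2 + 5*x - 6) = (x - 6)/(x - 1)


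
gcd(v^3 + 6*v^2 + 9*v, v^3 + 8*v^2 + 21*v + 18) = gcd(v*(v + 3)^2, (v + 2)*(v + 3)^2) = v^2 + 6*v + 9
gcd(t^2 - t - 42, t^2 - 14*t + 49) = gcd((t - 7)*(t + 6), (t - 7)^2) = t - 7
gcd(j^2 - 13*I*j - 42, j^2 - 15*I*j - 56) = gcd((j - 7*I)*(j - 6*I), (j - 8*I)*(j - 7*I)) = j - 7*I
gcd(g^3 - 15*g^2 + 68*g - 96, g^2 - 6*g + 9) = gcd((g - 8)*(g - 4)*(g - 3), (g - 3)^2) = g - 3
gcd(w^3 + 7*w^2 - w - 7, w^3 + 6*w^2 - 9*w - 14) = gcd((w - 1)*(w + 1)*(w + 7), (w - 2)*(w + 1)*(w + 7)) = w^2 + 8*w + 7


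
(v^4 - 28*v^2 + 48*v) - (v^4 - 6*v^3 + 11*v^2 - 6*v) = 6*v^3 - 39*v^2 + 54*v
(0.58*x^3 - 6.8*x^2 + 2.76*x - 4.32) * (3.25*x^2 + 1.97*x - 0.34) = 1.885*x^5 - 20.9574*x^4 - 4.6232*x^3 - 6.2908*x^2 - 9.4488*x + 1.4688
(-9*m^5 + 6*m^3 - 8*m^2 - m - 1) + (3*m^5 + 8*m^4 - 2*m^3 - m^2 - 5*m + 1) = -6*m^5 + 8*m^4 + 4*m^3 - 9*m^2 - 6*m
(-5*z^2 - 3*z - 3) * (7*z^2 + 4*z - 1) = -35*z^4 - 41*z^3 - 28*z^2 - 9*z + 3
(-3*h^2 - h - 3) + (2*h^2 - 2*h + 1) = -h^2 - 3*h - 2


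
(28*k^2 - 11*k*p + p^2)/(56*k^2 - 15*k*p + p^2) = (-4*k + p)/(-8*k + p)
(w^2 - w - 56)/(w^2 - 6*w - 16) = (w + 7)/(w + 2)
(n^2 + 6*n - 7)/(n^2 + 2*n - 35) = (n - 1)/(n - 5)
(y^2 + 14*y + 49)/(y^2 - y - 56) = (y + 7)/(y - 8)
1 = 1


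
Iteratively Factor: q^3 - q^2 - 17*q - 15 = (q + 1)*(q^2 - 2*q - 15) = (q - 5)*(q + 1)*(q + 3)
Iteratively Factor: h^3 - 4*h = (h - 2)*(h^2 + 2*h) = h*(h - 2)*(h + 2)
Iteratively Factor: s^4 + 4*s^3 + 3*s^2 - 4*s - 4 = (s + 1)*(s^3 + 3*s^2 - 4) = (s - 1)*(s + 1)*(s^2 + 4*s + 4) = (s - 1)*(s + 1)*(s + 2)*(s + 2)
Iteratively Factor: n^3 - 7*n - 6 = (n - 3)*(n^2 + 3*n + 2) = (n - 3)*(n + 2)*(n + 1)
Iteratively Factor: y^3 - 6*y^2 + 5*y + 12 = (y - 4)*(y^2 - 2*y - 3) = (y - 4)*(y + 1)*(y - 3)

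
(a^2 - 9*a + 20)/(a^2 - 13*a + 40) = (a - 4)/(a - 8)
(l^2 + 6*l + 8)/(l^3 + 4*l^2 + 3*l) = (l^2 + 6*l + 8)/(l*(l^2 + 4*l + 3))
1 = 1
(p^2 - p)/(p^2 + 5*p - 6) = p/(p + 6)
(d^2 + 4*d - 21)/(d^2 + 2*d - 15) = (d + 7)/(d + 5)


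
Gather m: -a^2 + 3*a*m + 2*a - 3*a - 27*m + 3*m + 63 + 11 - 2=-a^2 - a + m*(3*a - 24) + 72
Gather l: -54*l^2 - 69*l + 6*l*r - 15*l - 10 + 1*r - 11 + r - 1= -54*l^2 + l*(6*r - 84) + 2*r - 22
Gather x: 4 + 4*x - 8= 4*x - 4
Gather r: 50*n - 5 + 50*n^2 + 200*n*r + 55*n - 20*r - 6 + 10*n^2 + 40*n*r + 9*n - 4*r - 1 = 60*n^2 + 114*n + r*(240*n - 24) - 12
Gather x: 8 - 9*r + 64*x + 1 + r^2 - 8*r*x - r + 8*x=r^2 - 10*r + x*(72 - 8*r) + 9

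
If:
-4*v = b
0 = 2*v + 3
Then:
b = 6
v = -3/2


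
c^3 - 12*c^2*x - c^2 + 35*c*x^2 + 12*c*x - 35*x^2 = (c - 1)*(c - 7*x)*(c - 5*x)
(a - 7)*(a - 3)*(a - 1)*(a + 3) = a^4 - 8*a^3 - 2*a^2 + 72*a - 63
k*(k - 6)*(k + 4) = k^3 - 2*k^2 - 24*k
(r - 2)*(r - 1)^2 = r^3 - 4*r^2 + 5*r - 2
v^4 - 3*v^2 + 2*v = v*(v - 1)^2*(v + 2)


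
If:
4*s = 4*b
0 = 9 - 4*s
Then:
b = 9/4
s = 9/4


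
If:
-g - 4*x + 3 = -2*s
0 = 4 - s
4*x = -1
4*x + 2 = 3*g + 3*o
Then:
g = 12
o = -35/3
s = 4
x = -1/4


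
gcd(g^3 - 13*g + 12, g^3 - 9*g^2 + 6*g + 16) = 1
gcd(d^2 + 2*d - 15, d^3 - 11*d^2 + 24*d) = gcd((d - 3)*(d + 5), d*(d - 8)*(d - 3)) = d - 3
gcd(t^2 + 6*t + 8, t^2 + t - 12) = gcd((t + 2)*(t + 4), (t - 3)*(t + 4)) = t + 4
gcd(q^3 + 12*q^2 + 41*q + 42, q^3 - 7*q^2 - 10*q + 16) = q + 2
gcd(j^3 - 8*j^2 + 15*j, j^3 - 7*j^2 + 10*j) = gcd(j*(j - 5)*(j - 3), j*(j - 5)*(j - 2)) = j^2 - 5*j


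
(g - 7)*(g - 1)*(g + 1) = g^3 - 7*g^2 - g + 7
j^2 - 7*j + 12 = (j - 4)*(j - 3)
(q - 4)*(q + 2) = q^2 - 2*q - 8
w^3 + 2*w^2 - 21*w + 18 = (w - 3)*(w - 1)*(w + 6)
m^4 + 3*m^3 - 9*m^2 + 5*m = m*(m - 1)^2*(m + 5)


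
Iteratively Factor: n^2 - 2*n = (n - 2)*(n)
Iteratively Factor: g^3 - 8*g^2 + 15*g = (g - 5)*(g^2 - 3*g) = (g - 5)*(g - 3)*(g)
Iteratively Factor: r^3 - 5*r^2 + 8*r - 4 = (r - 2)*(r^2 - 3*r + 2) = (r - 2)^2*(r - 1)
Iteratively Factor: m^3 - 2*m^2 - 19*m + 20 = (m - 5)*(m^2 + 3*m - 4) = (m - 5)*(m - 1)*(m + 4)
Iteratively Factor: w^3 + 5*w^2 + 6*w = (w + 2)*(w^2 + 3*w) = w*(w + 2)*(w + 3)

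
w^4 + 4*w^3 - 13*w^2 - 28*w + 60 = (w - 2)^2*(w + 3)*(w + 5)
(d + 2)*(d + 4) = d^2 + 6*d + 8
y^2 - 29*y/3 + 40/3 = (y - 8)*(y - 5/3)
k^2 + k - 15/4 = (k - 3/2)*(k + 5/2)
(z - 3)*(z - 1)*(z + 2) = z^3 - 2*z^2 - 5*z + 6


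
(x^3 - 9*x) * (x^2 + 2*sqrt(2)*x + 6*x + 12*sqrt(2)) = x^5 + 2*sqrt(2)*x^4 + 6*x^4 - 9*x^3 + 12*sqrt(2)*x^3 - 54*x^2 - 18*sqrt(2)*x^2 - 108*sqrt(2)*x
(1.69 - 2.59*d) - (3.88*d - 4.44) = 6.13 - 6.47*d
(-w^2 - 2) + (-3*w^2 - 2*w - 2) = -4*w^2 - 2*w - 4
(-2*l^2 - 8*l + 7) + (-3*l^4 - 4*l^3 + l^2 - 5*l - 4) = -3*l^4 - 4*l^3 - l^2 - 13*l + 3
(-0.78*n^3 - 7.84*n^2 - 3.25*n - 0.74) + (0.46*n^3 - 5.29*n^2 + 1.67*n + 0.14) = -0.32*n^3 - 13.13*n^2 - 1.58*n - 0.6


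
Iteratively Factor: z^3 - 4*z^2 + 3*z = (z - 1)*(z^2 - 3*z) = (z - 3)*(z - 1)*(z)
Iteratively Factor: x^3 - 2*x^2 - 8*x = (x - 4)*(x^2 + 2*x) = (x - 4)*(x + 2)*(x)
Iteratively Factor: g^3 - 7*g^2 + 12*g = (g - 4)*(g^2 - 3*g) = g*(g - 4)*(g - 3)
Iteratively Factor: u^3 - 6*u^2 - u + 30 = (u - 5)*(u^2 - u - 6) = (u - 5)*(u - 3)*(u + 2)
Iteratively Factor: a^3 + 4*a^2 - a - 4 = (a - 1)*(a^2 + 5*a + 4) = (a - 1)*(a + 1)*(a + 4)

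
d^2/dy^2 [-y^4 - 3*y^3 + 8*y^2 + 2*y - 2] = -12*y^2 - 18*y + 16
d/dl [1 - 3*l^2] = -6*l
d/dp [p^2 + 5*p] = 2*p + 5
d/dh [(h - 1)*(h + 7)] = 2*h + 6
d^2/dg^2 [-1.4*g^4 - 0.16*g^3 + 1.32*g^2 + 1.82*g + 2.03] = -16.8*g^2 - 0.96*g + 2.64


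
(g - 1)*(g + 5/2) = g^2 + 3*g/2 - 5/2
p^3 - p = p*(p - 1)*(p + 1)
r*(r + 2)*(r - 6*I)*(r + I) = r^4 + 2*r^3 - 5*I*r^3 + 6*r^2 - 10*I*r^2 + 12*r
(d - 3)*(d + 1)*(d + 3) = d^3 + d^2 - 9*d - 9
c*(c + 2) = c^2 + 2*c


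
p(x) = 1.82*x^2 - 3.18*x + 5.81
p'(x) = 3.64*x - 3.18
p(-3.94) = 46.59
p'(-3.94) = -17.52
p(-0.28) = 6.84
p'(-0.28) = -4.20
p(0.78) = 4.44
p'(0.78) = -0.34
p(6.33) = 58.61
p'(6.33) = 19.86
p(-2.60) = 26.38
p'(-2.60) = -12.64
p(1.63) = 5.46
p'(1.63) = 2.75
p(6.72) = 66.63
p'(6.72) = 21.28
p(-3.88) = 45.55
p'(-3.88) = -17.30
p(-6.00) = 90.41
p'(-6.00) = -25.02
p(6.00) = 52.25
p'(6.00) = 18.66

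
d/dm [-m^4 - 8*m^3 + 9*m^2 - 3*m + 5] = -4*m^3 - 24*m^2 + 18*m - 3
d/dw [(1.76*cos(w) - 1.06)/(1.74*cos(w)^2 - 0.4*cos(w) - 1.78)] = (3.0624*cos(w)^2 - 3.6888*cos(w) + 3.5568)*sin(w)/(3.0276*cos(w)^4 - 1.392*cos(w)^3 - 6.0344*cos(w)^2 + 1.424*cos(w) + 3.1684)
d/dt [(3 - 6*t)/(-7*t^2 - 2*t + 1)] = 42*t*(1 - t)/(49*t^4 + 28*t^3 - 10*t^2 - 4*t + 1)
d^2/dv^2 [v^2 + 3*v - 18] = 2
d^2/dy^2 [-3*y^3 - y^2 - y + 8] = -18*y - 2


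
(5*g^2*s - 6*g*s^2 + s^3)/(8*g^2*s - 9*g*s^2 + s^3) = (-5*g + s)/(-8*g + s)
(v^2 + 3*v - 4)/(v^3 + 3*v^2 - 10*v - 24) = (v - 1)/(v^2 - v - 6)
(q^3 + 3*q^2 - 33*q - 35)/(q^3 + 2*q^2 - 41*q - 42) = (q - 5)/(q - 6)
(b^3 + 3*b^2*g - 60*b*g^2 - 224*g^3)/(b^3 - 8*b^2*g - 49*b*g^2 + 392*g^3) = (b + 4*g)/(b - 7*g)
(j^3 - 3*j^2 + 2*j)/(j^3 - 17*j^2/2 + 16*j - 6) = 2*j*(j - 1)/(2*j^2 - 13*j + 6)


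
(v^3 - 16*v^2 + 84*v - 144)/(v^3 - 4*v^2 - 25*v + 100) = (v^2 - 12*v + 36)/(v^2 - 25)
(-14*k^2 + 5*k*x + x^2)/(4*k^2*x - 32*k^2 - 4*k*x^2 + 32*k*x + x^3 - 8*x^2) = (7*k + x)/(-2*k*x + 16*k + x^2 - 8*x)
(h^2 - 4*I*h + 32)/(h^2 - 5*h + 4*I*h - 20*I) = (h - 8*I)/(h - 5)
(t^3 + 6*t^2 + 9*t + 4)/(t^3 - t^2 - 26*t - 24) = (t + 1)/(t - 6)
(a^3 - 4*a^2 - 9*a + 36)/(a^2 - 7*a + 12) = a + 3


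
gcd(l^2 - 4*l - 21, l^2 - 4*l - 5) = 1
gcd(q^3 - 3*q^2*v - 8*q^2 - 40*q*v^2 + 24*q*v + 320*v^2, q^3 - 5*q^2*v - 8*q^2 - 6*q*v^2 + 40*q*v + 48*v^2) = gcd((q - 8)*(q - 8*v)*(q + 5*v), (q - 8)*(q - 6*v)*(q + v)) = q - 8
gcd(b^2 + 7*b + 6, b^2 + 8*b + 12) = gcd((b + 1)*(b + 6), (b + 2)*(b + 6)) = b + 6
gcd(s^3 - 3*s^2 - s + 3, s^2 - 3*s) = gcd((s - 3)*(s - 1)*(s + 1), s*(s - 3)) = s - 3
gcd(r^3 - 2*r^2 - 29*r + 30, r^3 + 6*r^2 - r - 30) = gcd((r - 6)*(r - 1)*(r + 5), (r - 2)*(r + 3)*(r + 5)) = r + 5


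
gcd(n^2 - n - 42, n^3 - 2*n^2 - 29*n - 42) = n - 7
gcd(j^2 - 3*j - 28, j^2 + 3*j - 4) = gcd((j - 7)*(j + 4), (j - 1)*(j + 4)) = j + 4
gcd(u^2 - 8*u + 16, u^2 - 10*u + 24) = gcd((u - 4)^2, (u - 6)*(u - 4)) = u - 4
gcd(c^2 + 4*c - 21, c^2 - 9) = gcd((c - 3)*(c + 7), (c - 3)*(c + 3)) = c - 3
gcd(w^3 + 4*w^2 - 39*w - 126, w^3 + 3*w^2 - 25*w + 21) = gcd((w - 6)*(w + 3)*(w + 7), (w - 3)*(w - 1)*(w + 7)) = w + 7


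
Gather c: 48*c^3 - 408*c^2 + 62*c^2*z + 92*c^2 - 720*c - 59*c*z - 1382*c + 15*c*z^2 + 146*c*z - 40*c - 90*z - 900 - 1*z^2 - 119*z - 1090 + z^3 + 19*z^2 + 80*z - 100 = 48*c^3 + c^2*(62*z - 316) + c*(15*z^2 + 87*z - 2142) + z^3 + 18*z^2 - 129*z - 2090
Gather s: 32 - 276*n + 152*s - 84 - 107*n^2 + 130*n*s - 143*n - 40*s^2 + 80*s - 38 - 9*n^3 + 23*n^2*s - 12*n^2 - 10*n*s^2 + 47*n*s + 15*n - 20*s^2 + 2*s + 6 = -9*n^3 - 119*n^2 - 404*n + s^2*(-10*n - 60) + s*(23*n^2 + 177*n + 234) - 84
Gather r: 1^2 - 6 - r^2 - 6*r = -r^2 - 6*r - 5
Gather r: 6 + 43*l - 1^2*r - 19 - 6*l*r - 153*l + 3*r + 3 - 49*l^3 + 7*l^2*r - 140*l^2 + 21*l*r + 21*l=-49*l^3 - 140*l^2 - 89*l + r*(7*l^2 + 15*l + 2) - 10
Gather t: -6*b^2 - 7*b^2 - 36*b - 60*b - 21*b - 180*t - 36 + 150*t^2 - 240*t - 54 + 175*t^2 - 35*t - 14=-13*b^2 - 117*b + 325*t^2 - 455*t - 104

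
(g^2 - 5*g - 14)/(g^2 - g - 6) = (g - 7)/(g - 3)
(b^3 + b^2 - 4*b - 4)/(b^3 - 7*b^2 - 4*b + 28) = (b + 1)/(b - 7)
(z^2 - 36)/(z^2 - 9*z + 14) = (z^2 - 36)/(z^2 - 9*z + 14)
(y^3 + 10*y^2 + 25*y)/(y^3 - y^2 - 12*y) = (y^2 + 10*y + 25)/(y^2 - y - 12)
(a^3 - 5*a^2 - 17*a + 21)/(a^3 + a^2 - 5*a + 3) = (a - 7)/(a - 1)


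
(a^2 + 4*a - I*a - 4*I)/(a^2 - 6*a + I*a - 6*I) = (a^2 + a*(4 - I) - 4*I)/(a^2 + a*(-6 + I) - 6*I)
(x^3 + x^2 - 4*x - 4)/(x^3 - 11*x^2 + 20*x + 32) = (x^2 - 4)/(x^2 - 12*x + 32)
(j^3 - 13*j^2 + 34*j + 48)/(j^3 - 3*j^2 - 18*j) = (j^2 - 7*j - 8)/(j*(j + 3))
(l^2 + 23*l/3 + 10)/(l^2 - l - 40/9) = 3*(l + 6)/(3*l - 8)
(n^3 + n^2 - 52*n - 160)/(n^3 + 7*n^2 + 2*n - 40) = (n - 8)/(n - 2)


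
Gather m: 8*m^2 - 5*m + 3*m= 8*m^2 - 2*m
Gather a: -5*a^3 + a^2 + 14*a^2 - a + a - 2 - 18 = -5*a^3 + 15*a^2 - 20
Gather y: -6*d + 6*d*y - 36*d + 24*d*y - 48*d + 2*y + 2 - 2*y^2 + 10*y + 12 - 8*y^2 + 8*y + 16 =-90*d - 10*y^2 + y*(30*d + 20) + 30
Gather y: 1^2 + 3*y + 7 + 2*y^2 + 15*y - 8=2*y^2 + 18*y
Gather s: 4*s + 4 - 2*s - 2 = 2*s + 2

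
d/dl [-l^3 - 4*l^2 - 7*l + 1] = -3*l^2 - 8*l - 7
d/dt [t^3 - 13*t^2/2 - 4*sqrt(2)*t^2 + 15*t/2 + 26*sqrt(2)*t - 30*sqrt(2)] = 3*t^2 - 13*t - 8*sqrt(2)*t + 15/2 + 26*sqrt(2)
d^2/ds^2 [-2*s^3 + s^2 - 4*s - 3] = 2 - 12*s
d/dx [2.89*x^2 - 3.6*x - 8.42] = 5.78*x - 3.6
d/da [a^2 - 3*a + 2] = 2*a - 3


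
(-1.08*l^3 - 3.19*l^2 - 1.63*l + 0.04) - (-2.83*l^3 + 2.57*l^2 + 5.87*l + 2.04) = 1.75*l^3 - 5.76*l^2 - 7.5*l - 2.0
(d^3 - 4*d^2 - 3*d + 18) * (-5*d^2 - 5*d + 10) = -5*d^5 + 15*d^4 + 45*d^3 - 115*d^2 - 120*d + 180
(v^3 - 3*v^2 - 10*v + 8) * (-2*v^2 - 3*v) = -2*v^5 + 3*v^4 + 29*v^3 + 14*v^2 - 24*v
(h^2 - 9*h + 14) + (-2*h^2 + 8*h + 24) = -h^2 - h + 38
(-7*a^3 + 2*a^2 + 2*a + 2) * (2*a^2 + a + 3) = -14*a^5 - 3*a^4 - 15*a^3 + 12*a^2 + 8*a + 6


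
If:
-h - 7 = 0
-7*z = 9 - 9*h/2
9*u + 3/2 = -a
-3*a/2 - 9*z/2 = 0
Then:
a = 243/14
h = -7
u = -44/21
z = -81/14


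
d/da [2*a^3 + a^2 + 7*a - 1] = 6*a^2 + 2*a + 7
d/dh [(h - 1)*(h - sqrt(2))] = 2*h - sqrt(2) - 1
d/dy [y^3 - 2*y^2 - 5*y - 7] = 3*y^2 - 4*y - 5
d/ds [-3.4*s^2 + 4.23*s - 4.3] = 4.23 - 6.8*s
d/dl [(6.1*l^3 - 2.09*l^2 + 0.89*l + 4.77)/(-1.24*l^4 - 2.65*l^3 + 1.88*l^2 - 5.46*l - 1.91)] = (7.564*l^6 - 5.1832*l^5 + 9.2403*l^4 - 38.2358*l^3 + 12.7067*l^2 - 9.9514*l + 24.3443)/(1.5376*l^8 + 6.572*l^7 + 2.3601*l^6 + 3.5768*l^5 + 37.2092*l^4 - 10.4066*l^3 + 22.63*l^2 + 20.8572*l + 3.6481)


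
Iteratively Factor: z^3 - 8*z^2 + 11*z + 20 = (z - 5)*(z^2 - 3*z - 4) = (z - 5)*(z + 1)*(z - 4)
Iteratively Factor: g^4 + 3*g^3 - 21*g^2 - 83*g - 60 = (g - 5)*(g^3 + 8*g^2 + 19*g + 12) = (g - 5)*(g + 3)*(g^2 + 5*g + 4) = (g - 5)*(g + 1)*(g + 3)*(g + 4)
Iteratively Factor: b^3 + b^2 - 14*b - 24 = (b + 3)*(b^2 - 2*b - 8) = (b + 2)*(b + 3)*(b - 4)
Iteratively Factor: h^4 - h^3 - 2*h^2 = (h + 1)*(h^3 - 2*h^2) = (h - 2)*(h + 1)*(h^2) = h*(h - 2)*(h + 1)*(h)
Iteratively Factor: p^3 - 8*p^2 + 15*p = (p - 5)*(p^2 - 3*p) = (p - 5)*(p - 3)*(p)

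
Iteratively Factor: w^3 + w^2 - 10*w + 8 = (w + 4)*(w^2 - 3*w + 2) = (w - 2)*(w + 4)*(w - 1)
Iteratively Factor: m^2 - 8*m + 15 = (m - 3)*(m - 5)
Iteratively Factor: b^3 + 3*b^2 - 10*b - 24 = (b + 2)*(b^2 + b - 12) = (b - 3)*(b + 2)*(b + 4)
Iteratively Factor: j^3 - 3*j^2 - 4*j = (j + 1)*(j^2 - 4*j) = j*(j + 1)*(j - 4)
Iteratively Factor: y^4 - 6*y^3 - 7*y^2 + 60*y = (y - 5)*(y^3 - y^2 - 12*y) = y*(y - 5)*(y^2 - y - 12) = y*(y - 5)*(y + 3)*(y - 4)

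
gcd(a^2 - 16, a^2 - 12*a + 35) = 1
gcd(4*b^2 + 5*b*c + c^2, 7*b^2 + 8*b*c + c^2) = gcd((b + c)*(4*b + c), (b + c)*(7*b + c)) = b + c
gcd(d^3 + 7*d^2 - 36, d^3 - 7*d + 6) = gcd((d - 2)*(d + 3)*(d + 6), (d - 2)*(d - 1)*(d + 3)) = d^2 + d - 6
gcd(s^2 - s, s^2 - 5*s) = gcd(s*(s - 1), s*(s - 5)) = s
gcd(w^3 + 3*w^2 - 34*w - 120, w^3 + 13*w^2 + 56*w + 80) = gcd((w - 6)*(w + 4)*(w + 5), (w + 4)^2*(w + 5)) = w^2 + 9*w + 20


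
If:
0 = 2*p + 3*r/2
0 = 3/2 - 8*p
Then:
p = 3/16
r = -1/4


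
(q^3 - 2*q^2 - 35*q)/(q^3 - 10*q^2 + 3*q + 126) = q*(q + 5)/(q^2 - 3*q - 18)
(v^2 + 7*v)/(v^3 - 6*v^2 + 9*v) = (v + 7)/(v^2 - 6*v + 9)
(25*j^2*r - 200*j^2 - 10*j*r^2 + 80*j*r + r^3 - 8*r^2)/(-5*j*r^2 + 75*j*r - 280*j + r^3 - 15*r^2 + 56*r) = (-5*j + r)/(r - 7)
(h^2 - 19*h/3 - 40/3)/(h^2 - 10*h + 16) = (h + 5/3)/(h - 2)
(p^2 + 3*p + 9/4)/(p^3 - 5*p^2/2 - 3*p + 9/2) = (p + 3/2)/(p^2 - 4*p + 3)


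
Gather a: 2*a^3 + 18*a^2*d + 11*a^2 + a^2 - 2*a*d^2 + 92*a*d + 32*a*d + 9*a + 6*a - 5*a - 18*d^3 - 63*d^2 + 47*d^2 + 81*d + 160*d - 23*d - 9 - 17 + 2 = 2*a^3 + a^2*(18*d + 12) + a*(-2*d^2 + 124*d + 10) - 18*d^3 - 16*d^2 + 218*d - 24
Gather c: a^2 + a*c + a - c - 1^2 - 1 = a^2 + a + c*(a - 1) - 2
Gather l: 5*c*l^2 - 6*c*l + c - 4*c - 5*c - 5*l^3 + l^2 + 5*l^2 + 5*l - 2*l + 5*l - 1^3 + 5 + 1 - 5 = -8*c - 5*l^3 + l^2*(5*c + 6) + l*(8 - 6*c)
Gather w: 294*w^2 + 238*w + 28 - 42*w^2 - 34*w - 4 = 252*w^2 + 204*w + 24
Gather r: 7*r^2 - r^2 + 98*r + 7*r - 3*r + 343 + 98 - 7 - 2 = 6*r^2 + 102*r + 432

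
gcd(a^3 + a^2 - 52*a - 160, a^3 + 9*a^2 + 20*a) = a^2 + 9*a + 20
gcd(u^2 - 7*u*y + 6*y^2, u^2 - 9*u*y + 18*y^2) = -u + 6*y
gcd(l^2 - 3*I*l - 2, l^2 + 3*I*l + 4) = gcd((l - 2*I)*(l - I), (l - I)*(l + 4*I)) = l - I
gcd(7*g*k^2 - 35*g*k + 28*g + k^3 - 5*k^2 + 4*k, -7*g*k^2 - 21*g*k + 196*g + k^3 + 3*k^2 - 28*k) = k - 4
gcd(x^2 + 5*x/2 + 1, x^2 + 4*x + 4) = x + 2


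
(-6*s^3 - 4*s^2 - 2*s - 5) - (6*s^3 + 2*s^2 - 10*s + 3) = -12*s^3 - 6*s^2 + 8*s - 8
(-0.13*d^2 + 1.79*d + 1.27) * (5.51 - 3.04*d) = 0.3952*d^3 - 6.1579*d^2 + 6.0021*d + 6.9977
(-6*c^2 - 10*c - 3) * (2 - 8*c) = 48*c^3 + 68*c^2 + 4*c - 6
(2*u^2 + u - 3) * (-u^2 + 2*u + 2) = -2*u^4 + 3*u^3 + 9*u^2 - 4*u - 6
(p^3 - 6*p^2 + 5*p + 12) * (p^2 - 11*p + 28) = p^5 - 17*p^4 + 99*p^3 - 211*p^2 + 8*p + 336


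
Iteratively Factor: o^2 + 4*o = (o + 4)*(o)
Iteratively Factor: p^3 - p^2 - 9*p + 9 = (p - 3)*(p^2 + 2*p - 3) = (p - 3)*(p - 1)*(p + 3)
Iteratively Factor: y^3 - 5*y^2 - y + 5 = (y - 5)*(y^2 - 1) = (y - 5)*(y - 1)*(y + 1)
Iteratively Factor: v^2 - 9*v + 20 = (v - 4)*(v - 5)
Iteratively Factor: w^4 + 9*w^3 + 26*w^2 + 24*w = (w + 3)*(w^3 + 6*w^2 + 8*w) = (w + 3)*(w + 4)*(w^2 + 2*w) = (w + 2)*(w + 3)*(w + 4)*(w)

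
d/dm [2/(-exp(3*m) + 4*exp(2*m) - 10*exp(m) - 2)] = (6*exp(2*m) - 16*exp(m) + 20)*exp(m)/(exp(3*m) - 4*exp(2*m) + 10*exp(m) + 2)^2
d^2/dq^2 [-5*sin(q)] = 5*sin(q)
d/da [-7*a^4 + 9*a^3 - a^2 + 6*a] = -28*a^3 + 27*a^2 - 2*a + 6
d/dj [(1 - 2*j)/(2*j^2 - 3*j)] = (4*j^2 - 4*j + 3)/(j^2*(4*j^2 - 12*j + 9))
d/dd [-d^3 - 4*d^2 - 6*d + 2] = -3*d^2 - 8*d - 6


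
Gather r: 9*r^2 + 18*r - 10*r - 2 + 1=9*r^2 + 8*r - 1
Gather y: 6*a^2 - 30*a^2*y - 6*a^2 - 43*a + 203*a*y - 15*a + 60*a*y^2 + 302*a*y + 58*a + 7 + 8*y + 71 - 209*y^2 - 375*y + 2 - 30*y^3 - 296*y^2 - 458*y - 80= -30*y^3 + y^2*(60*a - 505) + y*(-30*a^2 + 505*a - 825)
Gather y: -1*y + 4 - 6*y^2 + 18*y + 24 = -6*y^2 + 17*y + 28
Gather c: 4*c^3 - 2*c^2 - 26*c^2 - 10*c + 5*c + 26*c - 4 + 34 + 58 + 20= 4*c^3 - 28*c^2 + 21*c + 108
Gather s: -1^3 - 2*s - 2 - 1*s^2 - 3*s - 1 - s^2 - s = -2*s^2 - 6*s - 4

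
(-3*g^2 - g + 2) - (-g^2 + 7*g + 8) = -2*g^2 - 8*g - 6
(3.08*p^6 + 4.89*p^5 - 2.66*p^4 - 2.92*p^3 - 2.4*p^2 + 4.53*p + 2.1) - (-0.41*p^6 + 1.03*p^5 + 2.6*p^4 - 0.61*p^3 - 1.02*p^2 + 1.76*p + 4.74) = 3.49*p^6 + 3.86*p^5 - 5.26*p^4 - 2.31*p^3 - 1.38*p^2 + 2.77*p - 2.64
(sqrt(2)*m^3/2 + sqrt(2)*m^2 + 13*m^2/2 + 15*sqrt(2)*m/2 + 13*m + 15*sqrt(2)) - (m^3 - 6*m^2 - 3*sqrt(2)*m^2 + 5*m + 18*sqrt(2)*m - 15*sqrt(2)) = -m^3 + sqrt(2)*m^3/2 + 4*sqrt(2)*m^2 + 25*m^2/2 - 21*sqrt(2)*m/2 + 8*m + 30*sqrt(2)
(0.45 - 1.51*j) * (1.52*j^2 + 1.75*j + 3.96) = -2.2952*j^3 - 1.9585*j^2 - 5.1921*j + 1.782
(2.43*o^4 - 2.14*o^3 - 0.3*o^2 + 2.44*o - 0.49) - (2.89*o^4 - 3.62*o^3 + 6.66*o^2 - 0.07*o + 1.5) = -0.46*o^4 + 1.48*o^3 - 6.96*o^2 + 2.51*o - 1.99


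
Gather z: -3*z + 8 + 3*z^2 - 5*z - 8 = 3*z^2 - 8*z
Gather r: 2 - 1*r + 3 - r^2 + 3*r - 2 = -r^2 + 2*r + 3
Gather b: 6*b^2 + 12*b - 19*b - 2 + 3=6*b^2 - 7*b + 1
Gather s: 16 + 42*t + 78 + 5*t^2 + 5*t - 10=5*t^2 + 47*t + 84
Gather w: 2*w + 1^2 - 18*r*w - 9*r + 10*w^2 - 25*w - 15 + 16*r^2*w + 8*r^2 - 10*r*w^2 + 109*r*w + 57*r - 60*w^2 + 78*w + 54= 8*r^2 + 48*r + w^2*(-10*r - 50) + w*(16*r^2 + 91*r + 55) + 40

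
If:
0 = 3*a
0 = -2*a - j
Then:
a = 0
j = 0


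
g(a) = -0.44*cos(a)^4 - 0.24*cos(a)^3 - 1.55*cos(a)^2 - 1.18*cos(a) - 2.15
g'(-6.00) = 1.78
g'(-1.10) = -2.58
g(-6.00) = -5.30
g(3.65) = -2.40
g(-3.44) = -2.60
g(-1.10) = -3.05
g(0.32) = -5.23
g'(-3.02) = 0.35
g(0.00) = -5.56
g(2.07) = -1.94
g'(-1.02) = -2.77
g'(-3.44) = -0.78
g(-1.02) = -3.26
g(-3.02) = -2.70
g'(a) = 1.76*sin(a)*cos(a)^3 + 0.72*sin(a)*cos(a)^2 + 3.1*sin(a)*cos(a) + 1.18*sin(a)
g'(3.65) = 1.05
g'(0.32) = 1.97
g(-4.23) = -1.93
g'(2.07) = -0.29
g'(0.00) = 0.00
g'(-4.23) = -0.25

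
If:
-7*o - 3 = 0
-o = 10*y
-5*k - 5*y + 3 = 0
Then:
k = 39/70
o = -3/7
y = 3/70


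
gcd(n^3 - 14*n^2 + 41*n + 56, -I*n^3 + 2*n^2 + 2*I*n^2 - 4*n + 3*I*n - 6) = n + 1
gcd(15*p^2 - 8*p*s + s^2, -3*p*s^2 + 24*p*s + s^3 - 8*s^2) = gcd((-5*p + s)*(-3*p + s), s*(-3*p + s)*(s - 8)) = 3*p - s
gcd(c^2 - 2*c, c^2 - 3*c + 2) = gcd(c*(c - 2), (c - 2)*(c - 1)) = c - 2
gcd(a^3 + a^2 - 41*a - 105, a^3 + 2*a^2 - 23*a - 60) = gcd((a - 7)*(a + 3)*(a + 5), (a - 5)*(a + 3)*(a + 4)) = a + 3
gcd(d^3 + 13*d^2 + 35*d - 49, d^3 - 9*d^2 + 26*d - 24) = 1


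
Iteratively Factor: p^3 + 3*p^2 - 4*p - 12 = (p + 3)*(p^2 - 4) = (p - 2)*(p + 3)*(p + 2)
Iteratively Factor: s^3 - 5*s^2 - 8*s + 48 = (s - 4)*(s^2 - s - 12) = (s - 4)*(s + 3)*(s - 4)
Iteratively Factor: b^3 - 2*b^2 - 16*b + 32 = (b - 2)*(b^2 - 16) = (b - 4)*(b - 2)*(b + 4)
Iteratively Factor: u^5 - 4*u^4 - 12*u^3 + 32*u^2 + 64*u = (u - 4)*(u^4 - 12*u^2 - 16*u) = (u - 4)^2*(u^3 + 4*u^2 + 4*u) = (u - 4)^2*(u + 2)*(u^2 + 2*u) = u*(u - 4)^2*(u + 2)*(u + 2)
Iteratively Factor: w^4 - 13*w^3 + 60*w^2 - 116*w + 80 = (w - 2)*(w^3 - 11*w^2 + 38*w - 40) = (w - 2)^2*(w^2 - 9*w + 20) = (w - 4)*(w - 2)^2*(w - 5)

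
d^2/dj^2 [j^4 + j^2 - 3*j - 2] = 12*j^2 + 2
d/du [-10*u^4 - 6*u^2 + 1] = -40*u^3 - 12*u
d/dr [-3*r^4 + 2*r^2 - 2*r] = -12*r^3 + 4*r - 2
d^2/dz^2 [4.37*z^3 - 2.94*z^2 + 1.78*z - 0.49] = 26.22*z - 5.88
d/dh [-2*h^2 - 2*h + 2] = -4*h - 2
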